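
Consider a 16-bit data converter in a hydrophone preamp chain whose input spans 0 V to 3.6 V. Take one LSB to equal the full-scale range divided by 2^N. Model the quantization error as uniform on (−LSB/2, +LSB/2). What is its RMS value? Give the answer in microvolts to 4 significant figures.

15.86 µV

Span = 3.6 V.
LSB = 3.6 V ÷ 2^16 = 3.6/65536 V = 54.9316 µV.
RMS of a uniform error over width LSB is LSB/√12 = 15.86 µV.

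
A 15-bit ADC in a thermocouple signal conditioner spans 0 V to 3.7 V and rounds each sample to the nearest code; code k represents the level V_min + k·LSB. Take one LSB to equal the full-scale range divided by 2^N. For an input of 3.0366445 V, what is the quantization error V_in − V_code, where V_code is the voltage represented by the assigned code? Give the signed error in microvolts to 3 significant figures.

Full-scale range = 3.7 V. LSB = 3.7 V / 2^15 ≈ 112.9 µV.
(V_in − V_min)/LSB = (3.0366445 − (0)) × 32768/3.7 = 26893.1803 → nearest code k = 26893.
Reconstructed level: 0 + 26893 × 3.7/32768 V = 3.0366241455 V.
V_in − V_code = 3.0366445 − (3.0366241455) = +20.4 µV.

+20.4 µV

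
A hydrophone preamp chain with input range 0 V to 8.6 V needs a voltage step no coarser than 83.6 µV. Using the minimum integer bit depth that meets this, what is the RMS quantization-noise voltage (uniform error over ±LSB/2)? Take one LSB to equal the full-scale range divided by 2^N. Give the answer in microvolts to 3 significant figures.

18.9 µV

V_FS = 8.6 V.
Need 2^N ≥ 8.6 V / 83.6 µV = 102900 → N_min = 17.
Step size = 8.6/131072 V = 65.613 µV.
V_rms = LSB/√12 = 18.9 µV.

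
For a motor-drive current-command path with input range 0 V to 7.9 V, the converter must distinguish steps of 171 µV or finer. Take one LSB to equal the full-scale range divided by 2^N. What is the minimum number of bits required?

Span = 7.9 V.
Need 2^N ≥ 7.9 V / 171 µV = 46200 → N_min = 16.

16 bits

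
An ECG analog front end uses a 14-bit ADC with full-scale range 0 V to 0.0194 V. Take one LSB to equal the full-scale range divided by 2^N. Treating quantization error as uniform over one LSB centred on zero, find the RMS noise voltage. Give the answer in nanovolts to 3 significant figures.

Full-scale range = 0.0194 V.
Step size = 0.0194/16384 V = 1.1841 µV.
V_rms = LSB/√12 = 1.1841 µV / √12 = 342 nV.

342 nV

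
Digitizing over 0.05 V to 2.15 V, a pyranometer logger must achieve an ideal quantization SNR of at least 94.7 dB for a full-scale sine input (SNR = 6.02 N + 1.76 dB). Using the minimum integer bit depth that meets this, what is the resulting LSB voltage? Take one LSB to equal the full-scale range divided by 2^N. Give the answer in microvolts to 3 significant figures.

32.0 µV

The full-scale span is 2.15 − (0.05) = 2.1 V.
Required N = ⌈(94.7 − 1.76)/6.02⌉ = ⌈15.439⌉ = 16.
One LSB is 2.1 V / 65536 = 32.0 µV.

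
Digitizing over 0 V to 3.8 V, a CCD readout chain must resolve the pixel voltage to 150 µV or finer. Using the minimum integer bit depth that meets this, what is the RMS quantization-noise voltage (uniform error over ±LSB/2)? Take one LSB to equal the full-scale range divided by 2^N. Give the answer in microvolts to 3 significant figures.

33.5 µV

Span = 3.8 V.
Levels needed ≥ 3.8/150 µV = 25330. 2^15 = 32768 suffices, so N_min = 15.
One LSB is 3.8 V / 32768 = 115.97 µV.
RMS noise = LSB/√12 = 33.5 µV.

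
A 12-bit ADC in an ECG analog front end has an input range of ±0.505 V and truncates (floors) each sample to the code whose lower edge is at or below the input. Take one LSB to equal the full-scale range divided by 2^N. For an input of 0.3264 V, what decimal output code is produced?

3371

Span: 0.505 V − (-0.505 V) = 1.01 V. LSB = 1.01 V / 2^12 ≈ 246.6 µV.
V_in − V_min = 0.3264 − (-0.505) = 0.8314 V.
Divide by LSB: 0.8314 × 4096/1.01 = 3371.6974.
Truncating gives code 3371.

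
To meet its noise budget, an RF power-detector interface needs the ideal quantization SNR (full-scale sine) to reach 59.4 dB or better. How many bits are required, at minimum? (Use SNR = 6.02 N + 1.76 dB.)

N ≥ (59.4 − 1.76)/6.02 = 9.575 → N_min = 10.

10 bits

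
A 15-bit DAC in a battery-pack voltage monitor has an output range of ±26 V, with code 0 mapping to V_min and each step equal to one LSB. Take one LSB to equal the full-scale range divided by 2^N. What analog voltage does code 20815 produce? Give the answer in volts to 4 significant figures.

7.032 V

The full-scale span is 26 − (-26) = 52 V. LSB = 52 V / 2^15.
V_out = -26 + 20815 × (52/32768) V
      = -26 V + 33.0316 V = 7.03162 V.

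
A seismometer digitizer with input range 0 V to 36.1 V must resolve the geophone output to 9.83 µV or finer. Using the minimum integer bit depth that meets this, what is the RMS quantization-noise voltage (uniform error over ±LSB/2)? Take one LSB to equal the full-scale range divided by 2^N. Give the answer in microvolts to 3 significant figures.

2.48 µV

Full-scale range = 36.1 V.
Required number of levels: 36.1/9.83 µV = 3.6724e6; smallest N with 2^N ≥ that is 22.
Step size = 36.1/4194304 V = 8.6069 µV.
V_rms = LSB/√12 = 2.48 µV.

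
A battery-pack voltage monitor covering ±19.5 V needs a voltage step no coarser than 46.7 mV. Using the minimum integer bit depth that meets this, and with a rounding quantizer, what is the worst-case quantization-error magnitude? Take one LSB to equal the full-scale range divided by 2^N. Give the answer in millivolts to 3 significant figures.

19.0 mV

Span: 19.5 V − (-19.5 V) = 39 V.
Need 2^N ≥ 39 V / 46.7 mV = 835.1 → N_min = 10.
One LSB is 39 V / 1024 = 38.086 mV.
|e|_max = LSB/2 = 19.0 mV.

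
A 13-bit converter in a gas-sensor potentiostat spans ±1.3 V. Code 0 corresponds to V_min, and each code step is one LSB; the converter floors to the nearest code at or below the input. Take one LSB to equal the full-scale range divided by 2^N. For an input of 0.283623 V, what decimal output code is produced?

4989

Full-scale range = 1.3 V − (-1.3 V) = 2.6 V. LSB = 2.6 V / 2^13 ≈ 317.4 µV.
(V_in − V_min) × 2^13/range = (0.283623 − (-1.3)) × 8192/2.6 = 4989.631.
Floor → code = 4989.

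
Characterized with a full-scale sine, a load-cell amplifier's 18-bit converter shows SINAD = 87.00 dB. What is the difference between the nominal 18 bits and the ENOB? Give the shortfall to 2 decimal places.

3.84 bits

N_eff = (87.00 − 1.76)/6.02 = 14.1595 bits.
Shortfall = 18 − 14.1595 = 3.8405 bits.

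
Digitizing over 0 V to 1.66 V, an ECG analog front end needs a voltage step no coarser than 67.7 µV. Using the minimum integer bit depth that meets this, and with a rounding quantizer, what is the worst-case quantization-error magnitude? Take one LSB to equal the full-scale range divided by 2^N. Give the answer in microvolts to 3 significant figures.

25.3 µV

Span = 1.66 V.
1.66 V / 67.7 µV = 24520. Since 2^14 = 16384 and 2^15 = 32768, N = 15.
One LSB is 1.66 V / 32768 = 50.659 µV.
|e|_max = LSB/2 = 25.3 µV.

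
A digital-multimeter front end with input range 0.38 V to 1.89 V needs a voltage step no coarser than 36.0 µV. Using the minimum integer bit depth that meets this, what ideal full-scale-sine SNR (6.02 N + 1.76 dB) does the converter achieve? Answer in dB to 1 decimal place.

The full-scale span is 1.89 − (0.38) = 1.51 V.
Levels needed ≥ 1.51/36.0 µV = 41940. 2^16 = 65536 suffices, so N_min = 16.
6.02(16) + 1.76 = 98.08 dB.

98.1 dB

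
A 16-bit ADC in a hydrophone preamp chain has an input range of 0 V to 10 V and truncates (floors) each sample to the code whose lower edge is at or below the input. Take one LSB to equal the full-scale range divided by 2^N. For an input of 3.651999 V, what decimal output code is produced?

23933

Range is 10 V. LSB = 10 V / 2^16 ≈ 152.6 µV.
V_in − V_min = 3.651999 − (0) = 3.651999 V.
Divide by LSB: 3.651999 × 65536/10 = 23933.7406.
Truncating gives code 23933.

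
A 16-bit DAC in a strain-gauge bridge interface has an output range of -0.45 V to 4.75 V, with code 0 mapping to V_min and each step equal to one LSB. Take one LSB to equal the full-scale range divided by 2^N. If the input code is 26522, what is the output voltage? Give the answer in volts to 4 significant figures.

Full-scale range = 4.75 V − (-0.45 V) = 5.2 V. LSB = 5.2 V / 2^16.
V_out = -0.45 + 26522 × (5.2/65536) V
      = -0.45 V + 2.10441 V = 1.65441 V.

1.654 V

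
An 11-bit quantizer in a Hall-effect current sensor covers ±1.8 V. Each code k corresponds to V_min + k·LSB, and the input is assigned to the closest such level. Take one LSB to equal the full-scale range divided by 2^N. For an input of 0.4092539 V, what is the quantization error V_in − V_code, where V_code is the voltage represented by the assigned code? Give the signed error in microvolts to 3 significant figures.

Span: 1.8 V − (-1.8 V) = 3.6 V. LSB = 3.6 V / 2^11 ≈ 1.758 mV.
Position in LSBs: (0.4092539 − (-1.8)) × 2048/3.6 = 1256.8200; rounding gives k = 1257.
V_code = V_min + k × range/2^11 = -1.8 + 1257 × 3.6/2048 = 0.4095703125 V.
Error = V_in − V_code = 0.4092539 − (0.4095703125) = −316 µV.

−316 µV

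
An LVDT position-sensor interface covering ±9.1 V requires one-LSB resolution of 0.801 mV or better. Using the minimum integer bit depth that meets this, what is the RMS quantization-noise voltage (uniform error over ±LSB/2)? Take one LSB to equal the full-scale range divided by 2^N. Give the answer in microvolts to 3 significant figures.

Range = 9.1 − (-9.1) = 18.2 V.
Need 2^N ≥ 18.2 V / 0.801 mV = 22720 → N_min = 15.
LSB = 18.2 V / 2^15 = 0.55542 mV.
RMS noise = LSB/√12 = 160 µV.

160 µV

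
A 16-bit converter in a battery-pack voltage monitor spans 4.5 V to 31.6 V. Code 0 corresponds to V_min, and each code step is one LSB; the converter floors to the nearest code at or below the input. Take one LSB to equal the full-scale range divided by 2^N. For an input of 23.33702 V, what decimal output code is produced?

45553

Range = 31.6 − (4.5) = 27.1 V. LSB = 27.1 V / 2^16 ≈ 413.5 µV.
(V_in − V_min) × 2^16/range = (23.33702 − (4.5)) × 65536/27.1 = 45553.614.
Floor → code = 45553.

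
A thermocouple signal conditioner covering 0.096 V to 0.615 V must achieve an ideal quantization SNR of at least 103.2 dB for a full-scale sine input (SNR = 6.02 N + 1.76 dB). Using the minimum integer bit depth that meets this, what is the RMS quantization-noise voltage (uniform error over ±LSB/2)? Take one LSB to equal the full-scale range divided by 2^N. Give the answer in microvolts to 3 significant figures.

1.14 µV

Full-scale range = 0.615 V − (0.096 V) = 0.519 V.
Solving 6.02 N ≥ 103.2 − 1.76: N ≥ 16.850. Round up → N = 17.
LSB = 0.519 V ÷ 2^17 = 0.519/131072 V = 3.9597 µV.
σ_q = LSB/√12 = 3.9597 µV/3.4641 = 1.14 µV.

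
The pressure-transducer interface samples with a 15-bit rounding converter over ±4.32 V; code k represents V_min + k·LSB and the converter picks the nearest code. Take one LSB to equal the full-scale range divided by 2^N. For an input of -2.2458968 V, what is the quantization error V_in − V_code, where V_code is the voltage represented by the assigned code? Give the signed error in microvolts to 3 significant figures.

Range = 4.32 − (-4.32) = 8.64 V. LSB = 8.64 V / 2^15 ≈ 263.7 µV.
(V_in − V_min)/LSB = (-2.2458968 − (-4.32)) × 32768/8.64 = 7866.2284 → nearest code k = 7866.
V_code = V_min + k × range/2^15 = -4.32 + 7866 × 8.64/32768 = -2.2459570313 V.
Error = V_in − V_code = -2.2458968 − (-2.2459570313) = +60.2 µV.

+60.2 µV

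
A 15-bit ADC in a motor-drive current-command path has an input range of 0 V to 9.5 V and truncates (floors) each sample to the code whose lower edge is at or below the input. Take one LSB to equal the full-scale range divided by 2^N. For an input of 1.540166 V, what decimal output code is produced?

Full-scale range = 9.5 V. LSB = 9.5 V / 2^15 ≈ 289.9 µV.
(V_in − V_min) × 2^15/range = (1.540166 − (0)) × 32768/9.5 = 5312.438.
Floor → code = 5312.

5312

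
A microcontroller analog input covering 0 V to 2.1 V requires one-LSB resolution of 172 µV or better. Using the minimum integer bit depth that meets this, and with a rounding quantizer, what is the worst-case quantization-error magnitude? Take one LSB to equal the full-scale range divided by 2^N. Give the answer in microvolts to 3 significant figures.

V_FS = 2.1 V.
Required number of levels: 2.1/172 µV = 12209; smallest N with 2^N ≥ that is 14.
LSB = 2.1 V ÷ 2^14 = 2.1/16384 V = 128.17 µV.
|e|_max = LSB/2 = 64.1 µV.

64.1 µV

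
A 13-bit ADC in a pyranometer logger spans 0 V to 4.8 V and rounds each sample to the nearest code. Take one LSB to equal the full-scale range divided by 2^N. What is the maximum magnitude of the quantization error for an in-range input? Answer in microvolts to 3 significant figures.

Span = 4.8 V.
LSB = 4.8 V / 2^13 = 0.58594 mV.
Worst-case error for round-to-nearest is half an LSB: 293 µV.

293 µV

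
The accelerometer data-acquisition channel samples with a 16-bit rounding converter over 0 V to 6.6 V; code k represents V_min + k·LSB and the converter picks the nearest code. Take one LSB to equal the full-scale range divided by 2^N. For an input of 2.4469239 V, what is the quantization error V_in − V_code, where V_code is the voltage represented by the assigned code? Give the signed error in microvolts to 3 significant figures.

V_FS = 6.6 V. LSB = 6.6 V / 2^16 ≈ 100.7 µV.
(2.4469239 − (0)) / LSB = 2.4469239 × 65536/6.6 = 24297.2128. Nearest integer: k = 24297.
V_code = V_min + k × range/2^16 = 0 + 24297 × 6.6/65536 = 2.4469024658 V.
V_in − V_code = 2.4469239 − (2.4469024658) = +21.4 µV.

+21.4 µV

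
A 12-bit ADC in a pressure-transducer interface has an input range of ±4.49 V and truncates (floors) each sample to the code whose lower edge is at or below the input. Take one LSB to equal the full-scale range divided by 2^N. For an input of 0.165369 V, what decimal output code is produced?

Range = 4.49 − (-4.49) = 8.98 V. LSB = 8.98 V / 2^12 ≈ 2.192 mV.
code = ⌊(V_in − V_min)/LSB⌋ = ⌊(V_in − V_min) × 2^12 / range⌋
     = ⌊(0.165369 − (-4.49)) × 4096 / 8.98⌋ = ⌊4.655369 × 4096/8.98⌋
     = ⌊2123.429⌋ = 2123.

2123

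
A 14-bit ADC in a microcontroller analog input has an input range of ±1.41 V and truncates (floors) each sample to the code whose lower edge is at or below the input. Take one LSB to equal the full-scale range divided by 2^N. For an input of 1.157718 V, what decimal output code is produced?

14918

Span: 1.41 V − (-1.41 V) = 2.82 V. LSB = 2.82 V / 2^14 ≈ 172.1 µV.
V_in − V_min = 1.157718 − (-1.41) = 2.567718 V.
Divide by LSB: 2.567718 × 16384/2.82 = 14918.2595.
Truncating gives code 14918.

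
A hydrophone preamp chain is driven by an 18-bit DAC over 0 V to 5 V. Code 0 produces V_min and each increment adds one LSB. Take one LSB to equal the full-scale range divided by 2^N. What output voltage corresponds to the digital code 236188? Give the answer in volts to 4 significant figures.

4.505 V

Full-scale range = 5 V. LSB = 5 V / 2^18.
V_out = 0 + 236188 × (5/262144) V
      = 0 + 4.50493 = 4.50493 V.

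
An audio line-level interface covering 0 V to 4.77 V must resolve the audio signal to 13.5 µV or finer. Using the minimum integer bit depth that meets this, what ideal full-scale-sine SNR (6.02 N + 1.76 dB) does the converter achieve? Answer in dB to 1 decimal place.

Full-scale range = 4.77 V.
Need 2^N ≥ 4.77 V / 13.5 µV = 353300 → N_min = 19.
Ideal SNR at N = 19: 6.02·19 + 1.76 = 116.1 dB.

116.1 dB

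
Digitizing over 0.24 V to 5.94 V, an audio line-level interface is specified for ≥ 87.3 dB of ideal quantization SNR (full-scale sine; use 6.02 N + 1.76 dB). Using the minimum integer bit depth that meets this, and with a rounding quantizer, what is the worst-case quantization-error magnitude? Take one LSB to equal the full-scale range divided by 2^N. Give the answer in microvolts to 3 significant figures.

The full-scale span is 5.94 − (0.24) = 5.7 V.
N ≥ (87.3 − 1.76)/6.02 = 14.209 → N_min = 15.
LSB = 5.7 V ÷ 2^15 = 5.7/32768 V = 173.95 µV.
Max error for round-to-nearest is LSB/2 = 87.0 µV.

87.0 µV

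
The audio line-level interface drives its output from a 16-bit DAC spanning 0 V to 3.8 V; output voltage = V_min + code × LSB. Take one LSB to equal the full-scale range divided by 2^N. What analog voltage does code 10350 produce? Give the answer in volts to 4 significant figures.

0.6001 V

Range is 3.8 V. LSB = 3.8 V / 2^16.
Output = V_min + (10350/65536) × range = 0 + 0.157928 × 3.8 V
      = 0 + 0.600128 = 0.600128 V.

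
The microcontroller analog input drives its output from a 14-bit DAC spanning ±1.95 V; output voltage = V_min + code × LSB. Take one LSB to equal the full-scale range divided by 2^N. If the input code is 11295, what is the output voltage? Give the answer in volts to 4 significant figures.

0.7386 V

Range = 1.95 − (-1.95) = 3.9 V. LSB = 3.9 V / 2^14.
V_out = V_min + code × LSB = -1.95 V + 11295 × 3.9 V / 16384
      = -1.95 + 2.68863 = 0.738629 V.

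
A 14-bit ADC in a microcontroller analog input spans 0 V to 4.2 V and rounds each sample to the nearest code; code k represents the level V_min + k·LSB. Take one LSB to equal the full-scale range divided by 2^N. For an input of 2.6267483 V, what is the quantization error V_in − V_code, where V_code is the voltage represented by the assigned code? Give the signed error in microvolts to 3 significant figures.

Range is 4.2 V. LSB = 4.2 V / 2^14 ≈ 256.3 µV.
(V_in − V_min)/LSB = (2.6267483 − (0)) × 16384/4.2 = 10246.8200 → nearest code k = 10247.
V_code = V_min + k × range/2^14 = 0 + 10247 × 4.2/16384 = 2.6267944336 V.
e = 2.6267483 − (2.6267944336) = −46.1 µV.

−46.1 µV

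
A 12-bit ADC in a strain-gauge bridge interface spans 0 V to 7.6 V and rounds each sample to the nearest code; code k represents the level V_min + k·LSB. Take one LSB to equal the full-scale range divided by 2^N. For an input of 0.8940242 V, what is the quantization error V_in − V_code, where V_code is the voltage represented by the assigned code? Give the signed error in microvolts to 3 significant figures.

Range is 7.6 V. LSB = 7.6 V / 2^12 ≈ 1.855 mV.
Position in LSBs: (0.8940242 − (0)) × 4096/7.6 = 481.8320; rounding gives k = 482.
Reconstructed level: 0 + 482 × 7.6/4096 V = 0.8943359375 V.
Error = V_in − V_code = 0.8940242 − (0.8943359375) = −312 µV.

−312 µV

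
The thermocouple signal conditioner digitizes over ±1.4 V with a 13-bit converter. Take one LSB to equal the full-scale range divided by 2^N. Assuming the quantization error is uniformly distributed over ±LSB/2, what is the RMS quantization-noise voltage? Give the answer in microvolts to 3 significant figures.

98.7 µV

The full-scale span is 1.4 − (-1.4) = 2.8 V.
Step size = 2.8/8192 V = 341.80 µV.
RMS of a uniform error over width LSB is LSB/√12 = 98.7 µV.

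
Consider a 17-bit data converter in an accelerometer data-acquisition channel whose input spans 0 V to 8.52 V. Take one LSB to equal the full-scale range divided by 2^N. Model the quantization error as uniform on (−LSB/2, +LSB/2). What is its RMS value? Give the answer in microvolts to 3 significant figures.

18.8 µV

Span = 8.52 V.
Step size = 8.52/131072 V = 65.002 µV.
RMS of a uniform error over width LSB is LSB/√12 = 18.8 µV.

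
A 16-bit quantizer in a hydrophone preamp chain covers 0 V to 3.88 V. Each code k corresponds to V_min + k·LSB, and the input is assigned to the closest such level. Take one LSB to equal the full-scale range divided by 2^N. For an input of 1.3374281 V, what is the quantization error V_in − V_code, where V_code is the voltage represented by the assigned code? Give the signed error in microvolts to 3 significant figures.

V_FS = 3.88 V. LSB = 3.88 V / 2^16 ≈ 59.20 µV.
Position in LSBs: (1.3374281 − (0)) × 65536/3.88 = 22590.1258; rounding gives k = 22590.
Reconstructed level: 0 + 22590 × 3.88/65536 V = 1.3374206543 V.
V_in − V_code = 1.3374281 − (1.3374206543) = +7.45 µV.

+7.45 µV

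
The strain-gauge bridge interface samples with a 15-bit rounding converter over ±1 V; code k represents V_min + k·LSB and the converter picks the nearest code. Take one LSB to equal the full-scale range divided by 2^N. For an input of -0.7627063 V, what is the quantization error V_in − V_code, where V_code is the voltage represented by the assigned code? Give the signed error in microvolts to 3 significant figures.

−11.0 µV

Span: 1 V − (-1 V) = 2 V. LSB = 2 V / 2^15 ≈ 61.04 µV.
(-0.7627063 − (-1)) / LSB = 0.2372937 × 32768/2 = 3887.8200. Nearest integer: k = 3888.
Reconstructed level: -1 + 3888 × 2/32768 V = -0.76269531250 V.
V_in − V_code = -0.7627063 − (-0.76269531250) = −11.0 µV.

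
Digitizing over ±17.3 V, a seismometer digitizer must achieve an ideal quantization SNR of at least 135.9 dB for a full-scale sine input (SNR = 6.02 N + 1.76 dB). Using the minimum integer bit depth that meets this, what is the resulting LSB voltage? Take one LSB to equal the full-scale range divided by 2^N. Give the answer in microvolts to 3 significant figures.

Span: 17.3 V − (-17.3 V) = 34.6 V.
Required N = ⌈(135.9 − 1.76)/6.02⌉ = ⌈22.282⌉ = 23.
One LSB is 34.6 V / 8388608 = 4.12 µV.

4.12 µV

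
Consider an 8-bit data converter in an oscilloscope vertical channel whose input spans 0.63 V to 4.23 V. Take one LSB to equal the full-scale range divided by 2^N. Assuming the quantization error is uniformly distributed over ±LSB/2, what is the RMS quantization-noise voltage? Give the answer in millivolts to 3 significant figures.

4.06 mV

The full-scale span is 4.23 − (0.63) = 3.6 V.
One LSB is 3.6 V / 256 = 14.063 mV.
V_rms = LSB/√12 = 14.063 mV / √12 = 4.06 mV.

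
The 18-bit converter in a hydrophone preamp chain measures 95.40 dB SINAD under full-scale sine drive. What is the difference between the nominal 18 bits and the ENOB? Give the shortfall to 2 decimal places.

Effective bits = (95.40 − 1.76)/6.02 = 15.5548.
Shortfall = 18 − 15.5548 = 2.4452 bits.

2.45 bits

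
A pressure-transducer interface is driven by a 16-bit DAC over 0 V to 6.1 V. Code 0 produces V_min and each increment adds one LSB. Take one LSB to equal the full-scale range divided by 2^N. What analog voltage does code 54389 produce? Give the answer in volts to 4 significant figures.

5.062 V

Span = 6.1 V. LSB = 6.1 V / 2^16.
V_out = V_min + code × LSB = 0 V + 54389 × 6.1 V / 65536
      = 0 V + 5.06245 V = 5.06245 V.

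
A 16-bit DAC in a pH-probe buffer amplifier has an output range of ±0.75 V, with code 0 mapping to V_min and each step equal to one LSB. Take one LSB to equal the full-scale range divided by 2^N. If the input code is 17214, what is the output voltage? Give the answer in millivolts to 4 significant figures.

Span: 0.75 V − (-0.75 V) = 1.5 V. LSB = 1.5 V / 2^16.
Output = V_min + (17214/65536) × range = -0.75 + 0.262665 × 1.5 V
      = -0.75 + 0.393997 = -0.356003 V.

-356.0 mV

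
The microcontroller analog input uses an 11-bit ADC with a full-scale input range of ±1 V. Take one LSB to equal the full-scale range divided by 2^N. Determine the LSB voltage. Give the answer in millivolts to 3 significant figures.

Range = 1 − (-1) = 2 V.
There are 2^11 = 2048 steps.
One LSB is 2 V / 2048 = 0.977 mV.

0.977 mV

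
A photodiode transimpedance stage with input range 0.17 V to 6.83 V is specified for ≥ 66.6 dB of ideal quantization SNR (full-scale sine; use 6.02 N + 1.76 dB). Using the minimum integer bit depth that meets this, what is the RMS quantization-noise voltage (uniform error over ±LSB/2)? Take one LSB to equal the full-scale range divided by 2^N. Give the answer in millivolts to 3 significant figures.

Full-scale range = 6.83 V − (0.17 V) = 6.66 V.
Required N = ⌈(66.6 − 1.76)/6.02⌉ = ⌈10.771⌉ = 11.
One LSB is 6.66 V / 2048 = 3.2520 mV.
V_rms = LSB/√12 = 0.939 mV.

0.939 mV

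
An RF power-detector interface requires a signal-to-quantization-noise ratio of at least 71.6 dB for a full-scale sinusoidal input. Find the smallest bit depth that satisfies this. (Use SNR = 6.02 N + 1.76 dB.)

6.02 N + 1.76 ≥ 71.6 gives N ≥ 11.601, so the minimum integer is 12.

12 bits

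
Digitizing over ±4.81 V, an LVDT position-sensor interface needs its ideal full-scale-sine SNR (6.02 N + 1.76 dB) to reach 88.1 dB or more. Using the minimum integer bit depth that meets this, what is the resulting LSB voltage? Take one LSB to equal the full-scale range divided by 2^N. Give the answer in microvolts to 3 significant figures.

Span: 4.81 V − (-4.81 V) = 9.62 V.
N ≥ (88.1 − 1.76)/6.02 = 14.342 → N_min = 15.
One LSB is 9.62 V / 32768 = 294 µV.

294 µV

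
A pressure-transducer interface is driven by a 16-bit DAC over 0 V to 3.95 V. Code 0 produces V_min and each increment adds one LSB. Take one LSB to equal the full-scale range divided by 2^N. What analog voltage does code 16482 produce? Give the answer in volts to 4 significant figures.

0.9934 V

Full-scale range = 3.95 V. LSB = 3.95 V / 2^16.
V_out = V_min + code × LSB = 0 V + 16482 × 3.95 V / 65536
      = 0 + 0.993407 = 0.993407 V.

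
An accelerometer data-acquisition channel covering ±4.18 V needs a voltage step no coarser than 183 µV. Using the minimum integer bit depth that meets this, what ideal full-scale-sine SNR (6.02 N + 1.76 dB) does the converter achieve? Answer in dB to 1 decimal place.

Full-scale range = 4.18 V − (-4.18 V) = 8.36 V.
8.36 V / 183 µV = 45680. Since 2^15 = 32768 and 2^16 = 65536, N = 16.
Ideal SNR at N = 16: 6.02·16 + 1.76 = 98.1 dB.

98.1 dB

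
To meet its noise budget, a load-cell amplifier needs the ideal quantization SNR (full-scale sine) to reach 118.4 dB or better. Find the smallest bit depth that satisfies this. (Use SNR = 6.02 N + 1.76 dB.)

Required N = ⌈(118.4 − 1.76)/6.02⌉ = ⌈19.375⌉ = 20.

20 bits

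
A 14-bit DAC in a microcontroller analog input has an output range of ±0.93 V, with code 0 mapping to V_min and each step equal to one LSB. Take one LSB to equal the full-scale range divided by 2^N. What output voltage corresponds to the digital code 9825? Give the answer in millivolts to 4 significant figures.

185.4 mV

The full-scale span is 0.93 − (-0.93) = 1.86 V. LSB = 1.86 V / 2^14.
Output = V_min + (9825/16384) × range = -0.93 + 0.599670 × 1.86 V
      = -0.93 V + 1.11539 V = 0.185387 V.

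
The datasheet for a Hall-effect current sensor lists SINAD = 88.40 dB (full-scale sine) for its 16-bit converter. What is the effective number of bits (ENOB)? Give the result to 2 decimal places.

ENOB = (88.40 − 1.76)/6.02 = 14.3920 bits.

14.39 bits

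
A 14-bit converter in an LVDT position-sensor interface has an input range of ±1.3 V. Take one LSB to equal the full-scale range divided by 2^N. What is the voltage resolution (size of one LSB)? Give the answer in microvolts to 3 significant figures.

159 µV

Full-scale range = 1.3 V − (-1.3 V) = 2.6 V.
There are 2^14 = 16384 steps.
LSB = 2.6 V / 2^14 = 159 µV.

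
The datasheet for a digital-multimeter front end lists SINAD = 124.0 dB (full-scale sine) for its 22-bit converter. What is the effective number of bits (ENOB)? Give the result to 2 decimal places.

ENOB = (SINAD − 1.76) / 6.02 = (124.0 − 1.76) / 6.02 = 122.24 / 6.02 = 20.3056.

20.31 bits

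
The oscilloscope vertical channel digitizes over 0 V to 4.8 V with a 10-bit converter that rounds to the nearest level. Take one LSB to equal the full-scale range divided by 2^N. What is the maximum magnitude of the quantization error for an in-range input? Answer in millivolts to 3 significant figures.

Span = 4.8 V.
Step size = 4.8/1024 V = 4.6875 mV.
A rounding quantizer has |error| ≤ LSB/2 = 2.34 mV.

2.34 mV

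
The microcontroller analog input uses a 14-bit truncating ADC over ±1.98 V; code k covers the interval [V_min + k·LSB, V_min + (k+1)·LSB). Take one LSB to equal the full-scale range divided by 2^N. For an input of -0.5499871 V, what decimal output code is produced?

Full-scale range = 1.98 V − (-1.98 V) = 3.96 V. LSB = 3.96 V / 2^14 ≈ 241.7 µV.
code = ⌊(V_in − V_min)/LSB⌋ = ⌊(V_in − V_min) × 2^14 / range⌋
     = ⌊(-0.5499871 − (-1.98)) × 16384 / 3.96⌋ = ⌊1.4300129 × 16384/3.96⌋
     = ⌊5916.498⌋ = 5916.

5916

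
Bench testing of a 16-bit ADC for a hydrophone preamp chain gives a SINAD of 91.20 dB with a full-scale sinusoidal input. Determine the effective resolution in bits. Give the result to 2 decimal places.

ENOB = (SINAD − 1.76) / 6.02 = (91.20 − 1.76) / 6.02 = 89.44 / 6.02 = 14.8571.

14.86 bits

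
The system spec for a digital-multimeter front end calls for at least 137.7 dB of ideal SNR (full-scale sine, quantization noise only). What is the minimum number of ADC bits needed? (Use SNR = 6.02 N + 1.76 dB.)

N ≥ (137.7 − 1.76)/6.02 = 22.581 → N_min = 23.

23 bits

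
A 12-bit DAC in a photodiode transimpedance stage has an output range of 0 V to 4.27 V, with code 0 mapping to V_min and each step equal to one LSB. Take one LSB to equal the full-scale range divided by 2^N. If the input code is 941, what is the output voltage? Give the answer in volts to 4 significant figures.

Full-scale range = 4.27 V. LSB = 4.27 V / 2^12.
V_out = V_min + code × LSB = 0 V + 941 × 4.27 V / 4096
      = 0 V + 0.980974 V = 0.980974 V.

0.9810 V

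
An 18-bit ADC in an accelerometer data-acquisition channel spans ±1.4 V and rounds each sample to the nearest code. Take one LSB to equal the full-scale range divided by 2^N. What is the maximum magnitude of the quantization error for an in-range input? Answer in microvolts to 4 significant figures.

Span: 1.4 V − (-1.4 V) = 2.8 V.
LSB = 2.8 V / 2^18 = 10.6812 µV.
|e|_max = LSB/2 = 5.341 µV.

5.341 µV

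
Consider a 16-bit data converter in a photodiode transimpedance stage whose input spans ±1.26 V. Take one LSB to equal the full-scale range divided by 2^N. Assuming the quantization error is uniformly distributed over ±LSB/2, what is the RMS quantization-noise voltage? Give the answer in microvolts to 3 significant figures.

11.1 µV

The full-scale span is 1.26 − (-1.26) = 2.52 V.
Step size = 2.52/65536 V = 38.452 µV.
For a uniform distribution on [−LSB/2, +LSB/2], V_rms = LSB/√12 = 38.452 µV/3.4641 = 11.1 µV.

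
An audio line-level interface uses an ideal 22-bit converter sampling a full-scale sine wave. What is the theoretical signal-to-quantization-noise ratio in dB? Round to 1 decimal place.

134.2 dB

For an ideal N-bit converter with full-scale sine input, SNR = 6.02 N + 1.76 dB. SNR = 6.02 × 22 + 1.76 = 132.44 + 1.76 = 134.20 dB.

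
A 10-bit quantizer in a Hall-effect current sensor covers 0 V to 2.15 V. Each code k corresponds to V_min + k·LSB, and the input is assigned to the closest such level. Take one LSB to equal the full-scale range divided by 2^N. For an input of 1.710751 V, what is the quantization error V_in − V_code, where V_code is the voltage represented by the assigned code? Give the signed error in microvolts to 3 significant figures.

−431 µV

Span = 2.15 V. LSB = 2.15 V / 2^10 ≈ 2.100 mV.
Position in LSBs: (1.710751 − (0)) × 1024/2.15 = 814.7949; rounding gives k = 815.
V_code = V_min + k × range/2^10 = 0 + 815 × 2.15/1024 = 1.711181641 V.
V_in − V_code = 1.710751 − (1.711181641) = −431 µV.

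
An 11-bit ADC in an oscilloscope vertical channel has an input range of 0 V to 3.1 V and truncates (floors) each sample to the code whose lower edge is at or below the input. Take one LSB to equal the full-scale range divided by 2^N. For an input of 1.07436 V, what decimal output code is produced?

709

Span = 3.1 V. LSB = 3.1 V / 2^11 ≈ 1.514 mV.
(V_in − V_min) × 2^11/range = (1.07436 − (0)) × 2048/3.1 = 709.771.
Floor → code = 709.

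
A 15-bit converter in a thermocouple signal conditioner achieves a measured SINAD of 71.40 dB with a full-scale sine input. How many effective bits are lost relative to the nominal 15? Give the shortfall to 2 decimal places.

ENOB = (SINAD − 1.76)/6.02 = (71.40 − 1.76)/6.02 = 11.5681 bits.
Lost resolution: 15 − 11.5681 = 3.4319 bits.

3.43 bits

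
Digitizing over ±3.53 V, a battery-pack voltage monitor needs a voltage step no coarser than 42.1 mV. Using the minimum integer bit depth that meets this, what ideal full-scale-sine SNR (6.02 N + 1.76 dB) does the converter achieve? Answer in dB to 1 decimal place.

49.9 dB

Full-scale range = 3.53 V − (-3.53 V) = 7.06 V.
Required number of levels: 7.06/42.1 mV = 167.70; smallest N with 2^N ≥ that is 8.
Ideal SNR at N = 8: 6.02·8 + 1.76 = 49.9 dB.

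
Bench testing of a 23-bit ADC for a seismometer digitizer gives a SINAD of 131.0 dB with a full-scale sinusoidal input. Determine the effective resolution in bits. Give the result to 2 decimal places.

21.47 bits

Inverting SNR = 6.02 N + 1.76: N_eff = (131.0 − 1.76)/6.02 = 21.4684.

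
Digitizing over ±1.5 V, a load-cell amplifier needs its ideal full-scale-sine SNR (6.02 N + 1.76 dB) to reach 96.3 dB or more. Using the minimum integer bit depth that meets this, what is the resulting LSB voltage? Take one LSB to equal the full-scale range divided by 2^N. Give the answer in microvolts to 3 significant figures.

45.8 µV

Span: 1.5 V − (-1.5 V) = 3 V.
Required N = ⌈(96.3 − 1.76)/6.02⌉ = ⌈15.704⌉ = 16.
LSB = 3 V / 2^16 = 45.8 µV.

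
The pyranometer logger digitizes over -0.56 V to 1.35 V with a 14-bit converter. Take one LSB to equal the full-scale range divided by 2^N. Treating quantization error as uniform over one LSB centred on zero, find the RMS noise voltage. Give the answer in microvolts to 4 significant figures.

33.65 µV

Range = 1.35 − (-0.56) = 1.91 V.
LSB = 1.91 V ÷ 2^14 = 1.91/16384 V = 116.577 µV.
For a uniform distribution on [−LSB/2, +LSB/2], V_rms = LSB/√12 = 116.577 µV/3.4641 = 33.65 µV.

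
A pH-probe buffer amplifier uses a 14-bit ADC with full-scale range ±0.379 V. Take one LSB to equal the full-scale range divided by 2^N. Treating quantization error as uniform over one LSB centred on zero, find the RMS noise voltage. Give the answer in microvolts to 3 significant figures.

13.4 µV

The full-scale span is 0.379 − (-0.379) = 0.758 V.
LSB = 0.758 V ÷ 2^14 = 0.758/16384 V = 46.265 µV.
V_rms = LSB/√12 = 46.265 µV / √12 = 13.4 µV.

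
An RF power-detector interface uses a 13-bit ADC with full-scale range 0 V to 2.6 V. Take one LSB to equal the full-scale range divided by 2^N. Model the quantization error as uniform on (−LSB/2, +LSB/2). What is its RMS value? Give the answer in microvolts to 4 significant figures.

Range is 2.6 V.
One LSB is 2.6 V / 8192 = 317.383 µV.
For a uniform distribution on [−LSB/2, +LSB/2], V_rms = LSB/√12 = 317.383 µV/3.4641 = 91.62 µV.

91.62 µV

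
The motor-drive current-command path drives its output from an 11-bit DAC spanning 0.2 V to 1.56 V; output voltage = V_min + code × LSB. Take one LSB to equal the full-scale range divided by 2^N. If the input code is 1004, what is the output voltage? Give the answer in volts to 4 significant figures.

The full-scale span is 1.56 − (0.2) = 1.36 V. LSB = 1.36 V / 2^11.
V_out = V_min + code × LSB = 0.2 V + 1004 × 1.36 V / 2048
      = 0.2 V + 0.666719 V = 0.866719 V.

0.8667 V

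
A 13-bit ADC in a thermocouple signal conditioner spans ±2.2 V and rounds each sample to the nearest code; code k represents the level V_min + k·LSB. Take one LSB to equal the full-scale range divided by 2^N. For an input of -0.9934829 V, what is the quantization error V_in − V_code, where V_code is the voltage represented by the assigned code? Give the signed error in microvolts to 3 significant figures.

Span: 2.2 V − (-2.2 V) = 4.4 V. LSB = 4.4 V / 2^13 ≈ 0.5371 mV.
(-0.9934829 − (-2.2)) / LSB = 1.2065171 × 8192/4.4 = 2246.3155. Nearest integer: k = 2246.
V_code = V_min + k × range/2^13 = -2.2 + 2246 × 4.4/8192 = -0.9936523438 V.
e = -0.9934829 − (-0.9936523438) = +169 µV.

+169 µV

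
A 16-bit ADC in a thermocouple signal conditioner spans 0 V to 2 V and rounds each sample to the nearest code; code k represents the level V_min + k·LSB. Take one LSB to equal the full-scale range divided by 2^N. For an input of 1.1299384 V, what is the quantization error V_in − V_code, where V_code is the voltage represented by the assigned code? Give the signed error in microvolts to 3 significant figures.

V_FS = 2 V. LSB = 2 V / 2^16 ≈ 30.52 µV.
(V_in − V_min)/LSB = (1.1299384 − (0)) × 65536/2 = 37025.8215 → nearest code k = 37026.
V_code = V_min + k × range/2^16 = 0 + 37026 × 2/65536 = 1.1299438477 V.
e = 1.1299384 − (1.1299438477) = −5.45 µV.

−5.45 µV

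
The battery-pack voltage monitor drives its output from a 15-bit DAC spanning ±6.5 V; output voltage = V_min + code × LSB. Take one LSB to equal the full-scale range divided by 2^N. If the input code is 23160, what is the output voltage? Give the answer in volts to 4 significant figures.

Full-scale range = 6.5 V − (-6.5 V) = 13 V. LSB = 13 V / 2^15.
V_out = V_min + code × LSB = -6.5 V + 23160 × 13 V / 32768
      = -6.5 + 9.18823 = 2.68823 V.

2.688 V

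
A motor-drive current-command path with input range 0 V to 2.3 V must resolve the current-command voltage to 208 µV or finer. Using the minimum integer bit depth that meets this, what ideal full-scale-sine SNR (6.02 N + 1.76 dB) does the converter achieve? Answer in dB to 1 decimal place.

Span = 2.3 V.
Need 2^N ≥ 2.3 V / 208 µV = 11060 → N_min = 14.
Ideal SNR at N = 14: 6.02·14 + 1.76 = 86.0 dB.

86.0 dB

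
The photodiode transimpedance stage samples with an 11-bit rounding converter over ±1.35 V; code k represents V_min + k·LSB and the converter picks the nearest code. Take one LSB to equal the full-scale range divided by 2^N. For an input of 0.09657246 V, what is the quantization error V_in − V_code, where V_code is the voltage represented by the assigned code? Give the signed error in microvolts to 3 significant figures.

+332 µV

Span: 1.35 V − (-1.35 V) = 2.7 V. LSB = 2.7 V / 2^11 ≈ 1.318 mV.
(V_in − V_min)/LSB = (0.09657246 − (-1.35)) × 2048/2.7 = 1097.2520 → nearest code k = 1097.
V_code = V_min + k × range/2^11 = -1.35 + 1097 × 2.7/2048 = 0.09624023438 V.
e = 0.09657246 − (0.09624023438) = +332 µV.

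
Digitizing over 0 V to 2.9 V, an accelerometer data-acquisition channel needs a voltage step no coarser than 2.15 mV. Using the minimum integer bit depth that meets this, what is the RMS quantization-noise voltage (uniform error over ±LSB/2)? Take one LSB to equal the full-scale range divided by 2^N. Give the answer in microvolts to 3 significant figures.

409 µV

V_FS = 2.9 V.
Required number of levels: 2.9/2.15 mV = 1348.8; smallest N with 2^N ≥ that is 11.
LSB = 2.9 V ÷ 2^11 = 2.9/2048 V = 1.4160 mV.
V_rms = LSB/√12 = 409 µV.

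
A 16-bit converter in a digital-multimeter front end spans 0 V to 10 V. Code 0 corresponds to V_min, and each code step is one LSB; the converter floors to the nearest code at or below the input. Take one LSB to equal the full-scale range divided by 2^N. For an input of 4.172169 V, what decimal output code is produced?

27342

V_FS = 10 V. LSB = 10 V / 2^16 ≈ 152.6 µV.
(V_in − V_min) × 2^16/range = (4.172169 − (0)) × 65536/10 = 27342.727.
Floor → code = 27342.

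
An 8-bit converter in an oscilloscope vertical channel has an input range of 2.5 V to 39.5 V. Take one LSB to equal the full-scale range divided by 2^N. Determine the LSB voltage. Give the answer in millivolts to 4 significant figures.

Span: 39.5 V − (2.5 V) = 37 V.
2^8 = 256 levels.
Step size = 37/256 V = 144.5 mV.

144.5 mV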